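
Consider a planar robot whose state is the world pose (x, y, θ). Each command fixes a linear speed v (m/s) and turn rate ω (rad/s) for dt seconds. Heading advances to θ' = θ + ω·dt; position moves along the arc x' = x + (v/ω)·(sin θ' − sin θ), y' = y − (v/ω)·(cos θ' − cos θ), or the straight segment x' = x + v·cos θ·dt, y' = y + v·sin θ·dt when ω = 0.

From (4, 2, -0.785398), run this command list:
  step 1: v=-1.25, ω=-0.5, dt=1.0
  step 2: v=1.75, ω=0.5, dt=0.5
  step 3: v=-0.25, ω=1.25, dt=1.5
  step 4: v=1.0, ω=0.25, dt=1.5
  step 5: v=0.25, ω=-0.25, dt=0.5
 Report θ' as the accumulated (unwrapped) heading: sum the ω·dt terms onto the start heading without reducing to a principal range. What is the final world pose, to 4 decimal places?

(4.2184, 3.6855, 1.0896)

step 1: θ'=-1.2854 (R=2.5000) → pose (3.3689, 3.0639, -1.2854)
step 2: θ'=-1.0354 (R=3.5000) → pose (3.7171, 2.2637, -1.0354)
step 3: θ'=0.8396 (R=-0.2000) → pose (3.3962, 2.2952, 0.8396)
step 4: θ'=1.2146 (R=4.0000) → pose (4.1676, 3.5714, 1.2146)
step 5: θ'=1.0896 (R=-1.0000) → pose (4.2184, 3.6855, 1.0896)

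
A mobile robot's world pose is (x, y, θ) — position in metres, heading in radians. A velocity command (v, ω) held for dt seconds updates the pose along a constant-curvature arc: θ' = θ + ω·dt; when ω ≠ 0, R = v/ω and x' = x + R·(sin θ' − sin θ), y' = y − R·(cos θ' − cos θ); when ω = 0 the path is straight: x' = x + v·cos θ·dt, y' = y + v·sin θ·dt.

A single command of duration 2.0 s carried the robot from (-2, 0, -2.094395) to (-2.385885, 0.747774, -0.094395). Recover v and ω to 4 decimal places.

v = -0.5000, ω = 1.0000

Δθ = -0.094395 − -2.094395 = 2.000000
ω = Δθ/dt = 2.000000/2.0 = 1.0000
R = −Δy/(cos θ' − cos θ) = -0.5000
v = R·ω = -0.5000·1.0000 = -0.5000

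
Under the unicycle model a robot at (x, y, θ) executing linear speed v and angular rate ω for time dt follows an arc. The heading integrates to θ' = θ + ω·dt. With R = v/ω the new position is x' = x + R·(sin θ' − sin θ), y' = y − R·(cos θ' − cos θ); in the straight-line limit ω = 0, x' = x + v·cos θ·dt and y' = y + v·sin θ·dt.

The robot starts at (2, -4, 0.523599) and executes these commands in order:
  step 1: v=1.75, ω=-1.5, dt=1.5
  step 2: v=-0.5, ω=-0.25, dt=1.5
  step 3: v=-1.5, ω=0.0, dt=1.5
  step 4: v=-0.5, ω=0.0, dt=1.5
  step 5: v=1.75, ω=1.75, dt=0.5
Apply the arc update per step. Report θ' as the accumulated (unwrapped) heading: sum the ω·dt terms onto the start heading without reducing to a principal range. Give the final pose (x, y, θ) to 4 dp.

step 1: θ'=-1.7264 (R=-1.1667) → pose (3.7359, -5.1912, -1.7264)
step 2: θ'=-2.1014 (R=2.0000) → pose (3.9867, -4.4890, -2.1014)
step 3: θ'=-2.1014 (straight) → pose (5.1254, -2.5484, -2.1014)
step 4: θ'=-2.1014 (straight) → pose (5.5049, -1.9015, -2.1014)
step 5: θ'=-1.2264 (R=1.0000) → pose (5.4261, -2.7452, -1.2264)

(5.4261, -2.7452, -1.2264)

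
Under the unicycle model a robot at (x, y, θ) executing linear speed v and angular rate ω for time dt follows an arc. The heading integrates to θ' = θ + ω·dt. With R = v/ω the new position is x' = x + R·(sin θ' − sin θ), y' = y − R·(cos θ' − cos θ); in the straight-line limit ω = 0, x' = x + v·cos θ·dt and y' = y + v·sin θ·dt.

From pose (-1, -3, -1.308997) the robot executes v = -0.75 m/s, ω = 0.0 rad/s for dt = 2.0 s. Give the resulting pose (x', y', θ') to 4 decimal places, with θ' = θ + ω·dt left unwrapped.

θ' = -1.3090 + 0.0·2.0 = -1.3090
ω = 0 → straight: x' = -1 + -0.75·cos(-1.3090)·2.0 = -1.3882
y' = -3 + -0.75·sin(-1.3090)·2.0 = -1.5511

(-1.3882, -1.5511, -1.3090)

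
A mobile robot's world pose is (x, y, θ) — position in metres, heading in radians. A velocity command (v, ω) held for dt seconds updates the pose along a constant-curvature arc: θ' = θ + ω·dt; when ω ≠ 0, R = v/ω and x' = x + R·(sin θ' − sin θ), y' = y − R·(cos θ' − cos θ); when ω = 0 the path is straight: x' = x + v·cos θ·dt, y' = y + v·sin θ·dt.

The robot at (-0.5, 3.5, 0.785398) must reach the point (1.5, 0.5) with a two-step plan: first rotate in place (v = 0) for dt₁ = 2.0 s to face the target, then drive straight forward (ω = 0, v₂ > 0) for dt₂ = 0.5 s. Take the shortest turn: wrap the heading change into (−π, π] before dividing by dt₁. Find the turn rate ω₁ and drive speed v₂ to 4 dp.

heading to target = atan2(0.5−3.5, 1.5−-0.5) = -0.9828
Δθ = wrap(-0.9828 − 0.7854) = -1.7682; ω₁ = Δθ/dt₁ = -0.8841
distance = √((1.5−-0.5)² + (0.5−3.5)²) = 3.6056; v₂ = distance/dt₂ = 7.2111

ω₁ = -0.8841, v₂ = 7.2111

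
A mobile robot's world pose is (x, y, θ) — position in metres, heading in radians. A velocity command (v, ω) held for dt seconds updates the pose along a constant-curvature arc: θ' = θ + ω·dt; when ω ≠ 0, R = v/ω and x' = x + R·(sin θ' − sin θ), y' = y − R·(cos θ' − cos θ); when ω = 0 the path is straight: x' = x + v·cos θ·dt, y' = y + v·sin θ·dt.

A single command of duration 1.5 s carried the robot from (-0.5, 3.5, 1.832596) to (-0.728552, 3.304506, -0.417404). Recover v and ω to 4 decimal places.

Δθ = -0.417404 − 1.832596 = -2.250000
ω = Δθ/dt = -2.250000/1.5 = -1.5000
R = Δx/(sin θ' − sin θ) = 0.1667
v = R·ω = 0.1667·-1.5000 = -0.2500

v = -0.2500, ω = -1.5000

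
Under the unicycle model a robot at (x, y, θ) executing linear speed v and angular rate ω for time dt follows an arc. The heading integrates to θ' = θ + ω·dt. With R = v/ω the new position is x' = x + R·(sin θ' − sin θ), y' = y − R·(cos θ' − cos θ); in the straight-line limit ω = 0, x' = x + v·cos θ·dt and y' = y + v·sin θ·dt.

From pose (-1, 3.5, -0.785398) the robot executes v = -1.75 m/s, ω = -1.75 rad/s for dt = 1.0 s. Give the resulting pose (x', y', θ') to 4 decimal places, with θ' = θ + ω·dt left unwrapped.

(-0.8626, 5.0289, -2.5354)

θ' = -0.7854 + -1.75·1.0 = -2.5354
R = v/ω = -1.75/-1.75 = 1.0000
x' = -1 + 1.0000·(sin -2.5354 − sin -0.7854) = -0.8626
y' = 3.5 − 1.0000·(cos -2.5354 − cos -0.7854) = 5.0289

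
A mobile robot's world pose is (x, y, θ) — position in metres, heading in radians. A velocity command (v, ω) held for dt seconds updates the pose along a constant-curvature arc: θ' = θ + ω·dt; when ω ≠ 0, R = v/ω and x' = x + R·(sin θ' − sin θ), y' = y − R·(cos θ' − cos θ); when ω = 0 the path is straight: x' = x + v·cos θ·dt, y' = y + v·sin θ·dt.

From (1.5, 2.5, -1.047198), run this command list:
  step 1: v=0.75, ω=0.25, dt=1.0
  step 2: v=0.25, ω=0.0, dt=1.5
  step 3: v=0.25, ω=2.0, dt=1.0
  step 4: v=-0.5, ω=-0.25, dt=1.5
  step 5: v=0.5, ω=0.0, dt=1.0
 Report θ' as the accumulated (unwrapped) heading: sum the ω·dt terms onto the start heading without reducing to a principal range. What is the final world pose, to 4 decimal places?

step 1: θ'=-0.7972 (R=3.0000) → pose (1.9519, 1.9039, -0.7972)
step 2: θ'=-0.7972 (straight) → pose (2.2139, 1.6356, -0.7972)
step 3: θ'=1.2028 (R=0.1250) → pose (2.4199, 1.6780, 1.2028)
step 4: θ'=0.8278 (R=2.0000) → pose (2.0267, 1.0444, 0.8278)
step 5: θ'=0.8278 (straight) → pose (2.3650, 1.4127, 0.8278)

(2.3650, 1.4127, 0.8278)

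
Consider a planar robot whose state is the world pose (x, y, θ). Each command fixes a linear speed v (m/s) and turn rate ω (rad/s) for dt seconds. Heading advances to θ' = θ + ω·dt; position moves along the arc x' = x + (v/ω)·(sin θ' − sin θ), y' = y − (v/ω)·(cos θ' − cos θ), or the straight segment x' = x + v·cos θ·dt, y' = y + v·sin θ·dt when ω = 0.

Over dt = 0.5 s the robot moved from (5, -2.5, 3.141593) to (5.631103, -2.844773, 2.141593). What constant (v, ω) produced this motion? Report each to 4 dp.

v = -1.5000, ω = -2.0000

Δθ = 2.141593 − 3.141593 = -1.000000
ω = Δθ/dt = -1.000000/0.5 = -2.0000
R = Δx/(sin θ' − sin θ) = 0.7500
v = R·ω = 0.7500·-2.0000 = -1.5000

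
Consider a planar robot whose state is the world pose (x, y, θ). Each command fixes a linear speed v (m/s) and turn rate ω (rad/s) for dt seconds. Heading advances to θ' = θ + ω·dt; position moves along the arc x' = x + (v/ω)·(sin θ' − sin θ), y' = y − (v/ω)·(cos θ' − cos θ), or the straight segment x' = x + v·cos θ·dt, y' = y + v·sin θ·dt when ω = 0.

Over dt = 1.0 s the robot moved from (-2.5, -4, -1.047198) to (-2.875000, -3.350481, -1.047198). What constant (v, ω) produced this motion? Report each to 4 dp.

Δθ = -1.047198 − -1.047198 = 0.000000
ω = Δθ/dt = 0.000000/1.0 = 0.0000
ω = 0 → v = (Δx·cos θ + Δy·sin θ)/dt = -0.7500

v = -0.7500, ω = 0.0000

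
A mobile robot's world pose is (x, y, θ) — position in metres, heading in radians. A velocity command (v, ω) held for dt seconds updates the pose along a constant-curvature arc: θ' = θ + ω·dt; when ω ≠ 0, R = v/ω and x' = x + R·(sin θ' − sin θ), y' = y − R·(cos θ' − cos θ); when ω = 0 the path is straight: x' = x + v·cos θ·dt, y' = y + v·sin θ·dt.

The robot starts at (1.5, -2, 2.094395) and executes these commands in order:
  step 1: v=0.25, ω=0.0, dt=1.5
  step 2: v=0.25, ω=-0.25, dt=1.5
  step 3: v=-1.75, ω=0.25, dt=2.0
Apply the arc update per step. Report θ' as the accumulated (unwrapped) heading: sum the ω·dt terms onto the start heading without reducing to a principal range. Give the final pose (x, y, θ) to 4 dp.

step 1: θ'=2.0944 (straight) → pose (1.3125, -1.6752, 2.0944)
step 2: θ'=1.7194 (R=-1.0000) → pose (1.1895, -1.3233, 1.7194)
step 3: θ'=2.2194 (R=-7.0000) → pose (2.5339, -4.5154, 2.2194)

(2.5339, -4.5154, 2.2194)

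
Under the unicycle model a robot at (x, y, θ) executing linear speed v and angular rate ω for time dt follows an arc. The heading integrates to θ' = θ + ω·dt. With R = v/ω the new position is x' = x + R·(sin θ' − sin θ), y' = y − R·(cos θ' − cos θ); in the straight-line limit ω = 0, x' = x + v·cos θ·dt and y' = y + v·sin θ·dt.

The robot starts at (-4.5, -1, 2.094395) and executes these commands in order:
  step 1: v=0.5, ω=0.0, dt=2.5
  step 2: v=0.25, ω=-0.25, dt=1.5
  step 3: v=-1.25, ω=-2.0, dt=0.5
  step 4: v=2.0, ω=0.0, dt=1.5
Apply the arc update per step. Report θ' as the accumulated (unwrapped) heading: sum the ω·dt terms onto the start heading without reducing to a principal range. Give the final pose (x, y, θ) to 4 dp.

(-3.1976, 1.8486, 0.7194)

step 1: θ'=2.0944 (straight) → pose (-5.1250, 0.0825, 2.0944)
step 2: θ'=1.7194 (R=-1.0000) → pose (-5.2480, 0.4345, 1.7194)
step 3: θ'=0.7194 (R=0.6250) → pose (-5.4542, -0.1282, 0.7194)
step 4: θ'=0.7194 (straight) → pose (-3.1976, 1.8486, 0.7194)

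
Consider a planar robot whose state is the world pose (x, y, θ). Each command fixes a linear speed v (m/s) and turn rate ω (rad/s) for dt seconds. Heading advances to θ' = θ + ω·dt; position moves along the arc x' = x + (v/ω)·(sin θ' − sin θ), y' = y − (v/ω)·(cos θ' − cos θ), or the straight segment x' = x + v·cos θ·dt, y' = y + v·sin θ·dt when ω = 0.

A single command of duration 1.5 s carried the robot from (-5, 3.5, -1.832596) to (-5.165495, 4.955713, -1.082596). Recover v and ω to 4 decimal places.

v = -1.0000, ω = 0.5000

Δθ = -1.082596 − -1.832596 = 0.750000
ω = Δθ/dt = 0.750000/1.5 = 0.5000
R = −Δy/(cos θ' − cos θ) = -2.0000
v = R·ω = -2.0000·0.5000 = -1.0000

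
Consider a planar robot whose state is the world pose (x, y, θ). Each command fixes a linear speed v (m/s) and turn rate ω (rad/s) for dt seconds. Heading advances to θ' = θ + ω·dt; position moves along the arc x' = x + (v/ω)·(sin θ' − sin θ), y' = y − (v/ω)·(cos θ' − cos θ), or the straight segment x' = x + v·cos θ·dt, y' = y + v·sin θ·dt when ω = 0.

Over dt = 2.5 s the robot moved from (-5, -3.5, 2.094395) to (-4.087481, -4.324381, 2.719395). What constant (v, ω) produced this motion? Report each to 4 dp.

v = -0.5000, ω = 0.2500

Δθ = 2.719395 − 2.094395 = 0.625000
ω = Δθ/dt = 0.625000/2.5 = 0.2500
R = Δx/(sin θ' − sin θ) = -2.0000
v = R·ω = -2.0000·0.2500 = -0.5000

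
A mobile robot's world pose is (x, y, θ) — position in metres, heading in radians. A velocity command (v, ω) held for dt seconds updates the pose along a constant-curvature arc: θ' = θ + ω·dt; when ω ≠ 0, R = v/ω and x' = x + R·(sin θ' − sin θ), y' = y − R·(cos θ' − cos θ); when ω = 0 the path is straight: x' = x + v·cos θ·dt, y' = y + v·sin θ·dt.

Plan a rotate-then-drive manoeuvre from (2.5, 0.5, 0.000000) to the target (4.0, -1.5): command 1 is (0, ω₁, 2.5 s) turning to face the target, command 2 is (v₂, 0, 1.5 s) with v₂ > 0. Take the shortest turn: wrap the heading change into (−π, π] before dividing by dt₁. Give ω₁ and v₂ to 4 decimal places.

ω₁ = -0.3709, v₂ = 1.6667

heading to target = atan2(-1.5−0.5, 4−2.5) = -0.9273
Δθ = wrap(-0.9273 − 0.0000) = -0.9273; ω₁ = Δθ/dt₁ = -0.3709
distance = √((4−2.5)² + (-1.5−0.5)²) = 2.5000; v₂ = distance/dt₂ = 1.6667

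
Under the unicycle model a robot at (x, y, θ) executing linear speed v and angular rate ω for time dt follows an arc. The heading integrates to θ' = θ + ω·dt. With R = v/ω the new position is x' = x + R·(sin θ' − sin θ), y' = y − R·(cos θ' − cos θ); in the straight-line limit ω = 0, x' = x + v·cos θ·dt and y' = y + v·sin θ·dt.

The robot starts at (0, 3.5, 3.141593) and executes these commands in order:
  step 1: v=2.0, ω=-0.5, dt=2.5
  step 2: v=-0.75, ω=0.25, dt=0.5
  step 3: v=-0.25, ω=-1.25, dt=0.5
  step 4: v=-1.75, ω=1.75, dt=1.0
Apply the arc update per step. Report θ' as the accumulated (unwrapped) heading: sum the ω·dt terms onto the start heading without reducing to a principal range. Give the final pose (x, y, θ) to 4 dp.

step 1: θ'=1.8916 (R=-4.0000) → pose (-3.7959, 6.2387, 1.8916)
step 2: θ'=2.0166 (R=-3.0000) → pose (-3.6558, 5.8911, 2.0166)
step 3: θ'=1.3916 (R=0.2000) → pose (-3.6394, 5.7693, 1.3916)
step 4: θ'=3.1416 (R=-1.0000) → pose (-2.6555, 4.5910, 3.1416)

(-2.6555, 4.5910, 3.1416)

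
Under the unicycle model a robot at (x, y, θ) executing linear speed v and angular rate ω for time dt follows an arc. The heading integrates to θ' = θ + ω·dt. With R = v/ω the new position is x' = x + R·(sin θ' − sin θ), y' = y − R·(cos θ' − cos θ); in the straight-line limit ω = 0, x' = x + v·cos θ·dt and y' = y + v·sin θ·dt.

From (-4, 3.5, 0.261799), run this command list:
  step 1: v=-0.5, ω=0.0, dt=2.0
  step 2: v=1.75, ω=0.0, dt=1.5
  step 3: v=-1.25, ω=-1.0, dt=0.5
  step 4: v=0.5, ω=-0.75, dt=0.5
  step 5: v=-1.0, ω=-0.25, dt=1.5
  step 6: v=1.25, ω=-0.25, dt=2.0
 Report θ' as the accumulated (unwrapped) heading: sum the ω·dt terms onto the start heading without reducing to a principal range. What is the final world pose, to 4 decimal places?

(-3.0529, 2.5427, -1.4882)

step 1: θ'=0.2618 (straight) → pose (-4.9659, 3.2412, 0.2618)
step 2: θ'=0.2618 (straight) → pose (-2.4304, 3.9206, 0.2618)
step 3: θ'=-0.2382 (R=1.2500) → pose (-3.0488, 3.9133, -0.2382)
step 4: θ'=-0.6132 (R=-0.6667) → pose (-2.8225, 3.8106, -0.6132)
step 5: θ'=-0.9882 (R=4.0000) → pose (-3.8607, 4.8811, -0.9882)
step 6: θ'=-1.4882 (R=-5.0000) → pose (-3.0529, 2.5427, -1.4882)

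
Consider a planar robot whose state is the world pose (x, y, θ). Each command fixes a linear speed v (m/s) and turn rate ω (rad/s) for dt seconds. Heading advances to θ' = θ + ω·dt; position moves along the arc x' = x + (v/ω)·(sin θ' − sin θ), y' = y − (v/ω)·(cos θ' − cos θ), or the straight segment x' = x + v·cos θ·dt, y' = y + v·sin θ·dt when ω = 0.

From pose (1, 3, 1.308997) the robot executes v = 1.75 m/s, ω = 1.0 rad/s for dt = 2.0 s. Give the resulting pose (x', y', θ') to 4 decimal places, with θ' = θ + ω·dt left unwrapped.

(-0.9820, 5.1785, 3.3090)

θ' = 1.3090 + 1.0·2.0 = 3.3090
R = v/ω = 1.75/1.0 = 1.7500
x' = 1 + 1.7500·(sin 3.3090 − sin 1.3090) = -0.9820
y' = 3 − 1.7500·(cos 3.3090 − cos 1.3090) = 5.1785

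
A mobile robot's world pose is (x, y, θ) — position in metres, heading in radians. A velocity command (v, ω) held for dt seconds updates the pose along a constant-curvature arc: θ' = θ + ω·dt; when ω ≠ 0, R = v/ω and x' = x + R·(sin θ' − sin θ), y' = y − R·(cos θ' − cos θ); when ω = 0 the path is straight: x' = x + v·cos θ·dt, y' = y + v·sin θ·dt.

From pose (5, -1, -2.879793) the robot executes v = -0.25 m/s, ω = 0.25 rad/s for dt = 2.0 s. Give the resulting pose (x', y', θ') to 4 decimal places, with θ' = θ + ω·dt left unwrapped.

(5.4314, -0.7577, -2.3798)

θ' = -2.8798 + 0.25·2.0 = -2.3798
R = v/ω = -0.25/0.25 = -1.0000
x' = 5 + -1.0000·(sin -2.3798 − sin -2.8798) = 5.4314
y' = -1 − -1.0000·(cos -2.3798 − cos -2.8798) = -0.7577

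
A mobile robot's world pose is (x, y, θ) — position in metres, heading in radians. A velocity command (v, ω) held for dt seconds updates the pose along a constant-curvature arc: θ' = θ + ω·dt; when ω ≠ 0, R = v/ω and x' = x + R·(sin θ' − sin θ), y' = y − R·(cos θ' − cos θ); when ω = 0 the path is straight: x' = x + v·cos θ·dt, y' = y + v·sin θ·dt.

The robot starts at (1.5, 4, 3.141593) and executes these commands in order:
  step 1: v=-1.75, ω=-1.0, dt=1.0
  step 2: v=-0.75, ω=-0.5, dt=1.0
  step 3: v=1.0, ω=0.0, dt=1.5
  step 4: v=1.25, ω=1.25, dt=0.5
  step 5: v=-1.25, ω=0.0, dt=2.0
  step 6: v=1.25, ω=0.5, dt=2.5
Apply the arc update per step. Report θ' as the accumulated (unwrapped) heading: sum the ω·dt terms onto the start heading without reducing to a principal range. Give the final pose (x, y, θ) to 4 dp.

step 1: θ'=2.1416 (R=1.7500) → pose (2.9726, 3.1955, 2.1416)
step 2: θ'=1.6416 (R=1.5000) → pose (3.2066, 2.4912, 1.6416)
step 3: θ'=1.6416 (straight) → pose (3.1005, 3.9874, 1.6416)
step 4: θ'=2.2666 (R=1.0000) → pose (2.8706, 4.5577, 2.2666)
step 5: θ'=2.2666 (straight) → pose (4.4730, 2.6388, 2.2666)
step 6: θ'=3.5166 (R=2.5000) → pose (1.6385, 3.3626, 3.5166)

(1.6385, 3.3626, 3.5166)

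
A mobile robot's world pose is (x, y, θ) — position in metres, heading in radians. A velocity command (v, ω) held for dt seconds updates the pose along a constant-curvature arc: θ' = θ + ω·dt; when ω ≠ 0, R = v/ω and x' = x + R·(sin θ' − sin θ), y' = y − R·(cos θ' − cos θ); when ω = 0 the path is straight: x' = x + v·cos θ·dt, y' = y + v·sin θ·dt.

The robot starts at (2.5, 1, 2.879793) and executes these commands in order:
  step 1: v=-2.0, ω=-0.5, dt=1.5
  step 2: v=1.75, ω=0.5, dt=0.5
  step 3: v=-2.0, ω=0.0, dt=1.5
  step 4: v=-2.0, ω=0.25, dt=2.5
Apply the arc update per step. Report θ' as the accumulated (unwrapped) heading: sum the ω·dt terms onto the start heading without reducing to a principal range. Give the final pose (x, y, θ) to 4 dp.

step 1: θ'=2.1298 (R=4.0000) → pose (4.8559, -0.7424, 2.1298)
step 2: θ'=2.3798 (R=3.5000) → pose (4.3044, -0.0660, 2.3798)
step 3: θ'=2.3798 (straight) → pose (6.4752, -2.1366, 2.3798)
step 4: θ'=3.0048 (R=-8.0000) → pose (10.9060, -4.2731, 3.0048)

(10.9060, -4.2731, 3.0048)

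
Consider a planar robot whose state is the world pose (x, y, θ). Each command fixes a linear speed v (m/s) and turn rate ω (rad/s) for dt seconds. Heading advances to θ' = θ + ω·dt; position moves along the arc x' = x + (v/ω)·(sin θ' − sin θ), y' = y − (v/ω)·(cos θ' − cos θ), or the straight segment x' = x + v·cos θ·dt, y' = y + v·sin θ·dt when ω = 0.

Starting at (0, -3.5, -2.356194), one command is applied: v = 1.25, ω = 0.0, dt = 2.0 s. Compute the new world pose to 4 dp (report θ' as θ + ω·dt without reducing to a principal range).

θ' = -2.3562 + 0.0·2.0 = -2.3562
ω = 0 → straight: x' = 0 + 1.25·cos(-2.3562)·2.0 = -1.7678
y' = -3.5 + 1.25·sin(-2.3562)·2.0 = -5.2678

(-1.7678, -5.2678, -2.3562)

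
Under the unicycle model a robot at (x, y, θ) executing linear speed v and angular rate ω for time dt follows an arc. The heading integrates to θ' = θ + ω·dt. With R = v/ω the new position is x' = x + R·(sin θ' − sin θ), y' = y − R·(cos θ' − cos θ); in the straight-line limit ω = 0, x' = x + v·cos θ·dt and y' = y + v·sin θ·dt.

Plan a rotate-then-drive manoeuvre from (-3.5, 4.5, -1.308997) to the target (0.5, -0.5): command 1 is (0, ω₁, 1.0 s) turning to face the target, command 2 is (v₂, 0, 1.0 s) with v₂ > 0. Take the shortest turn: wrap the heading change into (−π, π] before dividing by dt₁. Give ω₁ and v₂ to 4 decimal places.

ω₁ = 0.4129, v₂ = 6.4031

heading to target = atan2(-0.5−4.5, 0.5−-3.5) = -0.8961
Δθ = wrap(-0.8961 − -1.3090) = 0.4129; ω₁ = Δθ/dt₁ = 0.4129
distance = √((0.5−-3.5)² + (-0.5−4.5)²) = 6.4031; v₂ = distance/dt₂ = 6.4031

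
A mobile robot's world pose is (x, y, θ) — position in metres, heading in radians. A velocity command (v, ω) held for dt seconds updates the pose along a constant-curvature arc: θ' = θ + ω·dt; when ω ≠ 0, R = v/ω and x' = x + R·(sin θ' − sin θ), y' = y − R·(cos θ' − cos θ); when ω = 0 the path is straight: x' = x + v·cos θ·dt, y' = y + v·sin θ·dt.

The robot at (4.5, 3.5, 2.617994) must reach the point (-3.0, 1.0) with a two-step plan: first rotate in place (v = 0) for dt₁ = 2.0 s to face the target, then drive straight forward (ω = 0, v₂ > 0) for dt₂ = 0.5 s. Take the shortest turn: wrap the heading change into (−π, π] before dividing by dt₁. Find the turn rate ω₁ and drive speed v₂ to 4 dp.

heading to target = atan2(1−3.5, -3−4.5) = -2.8198
Δθ = wrap(-2.8198 − 2.6180) = 0.8453; ω₁ = Δθ/dt₁ = 0.4227
distance = √((-3−4.5)² + (1−3.5)²) = 7.9057; v₂ = distance/dt₂ = 15.8114

ω₁ = 0.4227, v₂ = 15.8114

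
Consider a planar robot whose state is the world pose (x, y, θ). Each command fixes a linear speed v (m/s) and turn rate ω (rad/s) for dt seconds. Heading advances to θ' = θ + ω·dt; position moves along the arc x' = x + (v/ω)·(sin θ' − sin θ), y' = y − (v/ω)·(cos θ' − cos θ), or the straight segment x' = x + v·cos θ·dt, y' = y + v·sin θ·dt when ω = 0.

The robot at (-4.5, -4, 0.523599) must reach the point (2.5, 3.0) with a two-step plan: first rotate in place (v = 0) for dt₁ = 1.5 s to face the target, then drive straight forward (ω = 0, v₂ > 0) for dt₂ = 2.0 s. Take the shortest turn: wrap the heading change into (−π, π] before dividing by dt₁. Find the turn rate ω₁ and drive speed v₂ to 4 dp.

heading to target = atan2(3−-4, 2.5−-4.5) = 0.7854
Δθ = wrap(0.7854 − 0.5236) = 0.2618; ω₁ = Δθ/dt₁ = 0.1745
distance = √((2.5−-4.5)² + (3−-4)²) = 9.8995; v₂ = distance/dt₂ = 4.9497

ω₁ = 0.1745, v₂ = 4.9497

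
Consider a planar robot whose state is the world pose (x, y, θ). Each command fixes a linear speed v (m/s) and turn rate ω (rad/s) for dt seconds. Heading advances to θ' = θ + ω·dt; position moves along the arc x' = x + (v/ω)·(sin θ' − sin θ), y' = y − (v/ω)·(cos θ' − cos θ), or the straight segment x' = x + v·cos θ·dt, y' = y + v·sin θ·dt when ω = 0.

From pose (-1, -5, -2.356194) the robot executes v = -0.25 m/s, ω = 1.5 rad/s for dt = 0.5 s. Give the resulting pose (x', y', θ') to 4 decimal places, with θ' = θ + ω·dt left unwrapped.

θ' = -2.3562 + 1.5·0.5 = -1.6062
R = v/ω = -0.25/1.5 = -0.1667
x' = -1 + -0.1667·(sin -1.6062 − sin -2.3562) = -0.9513
y' = -5 − -0.1667·(cos -1.6062 − cos -2.3562) = -4.8880

(-0.9513, -4.8880, -1.6062)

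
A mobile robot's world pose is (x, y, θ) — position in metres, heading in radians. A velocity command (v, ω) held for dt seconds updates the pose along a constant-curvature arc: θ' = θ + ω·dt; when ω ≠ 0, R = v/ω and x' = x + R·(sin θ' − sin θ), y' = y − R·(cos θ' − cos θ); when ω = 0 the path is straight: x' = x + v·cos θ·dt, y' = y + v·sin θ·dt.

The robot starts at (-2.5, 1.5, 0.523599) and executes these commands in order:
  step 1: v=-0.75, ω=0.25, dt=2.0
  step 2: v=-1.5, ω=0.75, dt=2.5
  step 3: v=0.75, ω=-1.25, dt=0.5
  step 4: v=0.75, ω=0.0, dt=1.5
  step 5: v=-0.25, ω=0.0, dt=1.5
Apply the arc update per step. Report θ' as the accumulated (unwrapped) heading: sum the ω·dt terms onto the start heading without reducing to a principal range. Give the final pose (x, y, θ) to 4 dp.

(-3.1334, -1.7522, 2.2736)

step 1: θ'=1.0236 (R=-3.0000) → pose (-3.5620, 0.4628, 1.0236)
step 2: θ'=2.8986 (R=-2.0000) → pose (-2.3352, -2.5190, 2.8986)
step 3: θ'=2.2736 (R=-0.6000) → pose (-2.6487, -2.3245, 2.2736)
step 4: θ'=2.2736 (straight) → pose (-3.3758, -1.4661, 2.2736)
step 5: θ'=2.2736 (straight) → pose (-3.1334, -1.7522, 2.2736)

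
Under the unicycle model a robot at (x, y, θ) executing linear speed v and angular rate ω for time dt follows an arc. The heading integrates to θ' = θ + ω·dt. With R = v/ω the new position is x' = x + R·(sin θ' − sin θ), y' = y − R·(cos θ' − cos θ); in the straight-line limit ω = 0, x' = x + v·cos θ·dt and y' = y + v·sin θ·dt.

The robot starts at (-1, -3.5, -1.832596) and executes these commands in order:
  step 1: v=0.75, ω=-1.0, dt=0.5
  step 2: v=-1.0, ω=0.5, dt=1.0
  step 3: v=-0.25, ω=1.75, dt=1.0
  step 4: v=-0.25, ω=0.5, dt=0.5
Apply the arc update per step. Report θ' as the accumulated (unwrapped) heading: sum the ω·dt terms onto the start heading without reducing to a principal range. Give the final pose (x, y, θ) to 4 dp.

step 1: θ'=-2.3326 (R=-0.7500) → pose (-1.1817, -3.8236, -2.3326)
step 2: θ'=-1.8326 (R=-2.0000) → pose (-0.6971, -2.9607, -1.8326)
step 3: θ'=-0.0826 (R=-0.1429) → pose (-0.8233, -2.7814, -0.0826)
step 4: θ'=0.1674 (R=-0.5000) → pose (-0.9479, -2.7867, 0.1674)

(-0.9479, -2.7867, 0.1674)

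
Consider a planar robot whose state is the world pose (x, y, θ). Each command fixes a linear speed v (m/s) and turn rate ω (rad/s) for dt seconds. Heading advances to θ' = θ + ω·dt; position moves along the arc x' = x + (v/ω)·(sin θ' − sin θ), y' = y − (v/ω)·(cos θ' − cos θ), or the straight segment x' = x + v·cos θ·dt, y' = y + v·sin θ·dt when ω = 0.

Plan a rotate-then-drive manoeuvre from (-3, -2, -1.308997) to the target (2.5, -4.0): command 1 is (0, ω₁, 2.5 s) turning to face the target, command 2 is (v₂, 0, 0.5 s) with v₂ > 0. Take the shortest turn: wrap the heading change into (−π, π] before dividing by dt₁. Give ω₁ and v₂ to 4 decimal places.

ω₁ = 0.3841, v₂ = 11.7047

heading to target = atan2(-4−-2, 2.5−-3) = -0.3488
Δθ = wrap(-0.3488 − -1.3090) = 0.9602; ω₁ = Δθ/dt₁ = 0.3841
distance = √((2.5−-3)² + (-4−-2)²) = 5.8523; v₂ = distance/dt₂ = 11.7047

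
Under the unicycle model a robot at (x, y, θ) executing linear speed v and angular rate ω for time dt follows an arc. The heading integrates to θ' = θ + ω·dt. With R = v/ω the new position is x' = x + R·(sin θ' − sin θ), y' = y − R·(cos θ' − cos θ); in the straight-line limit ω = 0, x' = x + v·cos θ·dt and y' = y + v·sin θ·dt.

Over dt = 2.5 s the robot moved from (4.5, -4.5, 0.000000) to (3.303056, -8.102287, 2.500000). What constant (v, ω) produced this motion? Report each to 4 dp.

Δθ = 2.500000 − 0.000000 = 2.500000
ω = Δθ/dt = 2.500000/2.5 = 1.0000
R = −Δy/(cos θ' − cos θ) = -2.0000
v = R·ω = -2.0000·1.0000 = -2.0000

v = -2.0000, ω = 1.0000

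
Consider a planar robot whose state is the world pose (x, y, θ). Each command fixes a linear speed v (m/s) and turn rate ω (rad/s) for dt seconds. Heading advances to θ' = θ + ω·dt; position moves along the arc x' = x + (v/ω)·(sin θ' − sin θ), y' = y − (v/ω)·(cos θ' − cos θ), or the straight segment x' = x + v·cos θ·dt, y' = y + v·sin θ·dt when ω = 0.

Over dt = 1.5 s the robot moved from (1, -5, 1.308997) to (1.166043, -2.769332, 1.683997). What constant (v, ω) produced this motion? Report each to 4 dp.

v = 1.5000, ω = 0.2500

Δθ = 1.683997 − 1.308997 = 0.375000
ω = Δθ/dt = 0.375000/1.5 = 0.2500
R = −Δy/(cos θ' − cos θ) = 6.0000
v = R·ω = 6.0000·0.2500 = 1.5000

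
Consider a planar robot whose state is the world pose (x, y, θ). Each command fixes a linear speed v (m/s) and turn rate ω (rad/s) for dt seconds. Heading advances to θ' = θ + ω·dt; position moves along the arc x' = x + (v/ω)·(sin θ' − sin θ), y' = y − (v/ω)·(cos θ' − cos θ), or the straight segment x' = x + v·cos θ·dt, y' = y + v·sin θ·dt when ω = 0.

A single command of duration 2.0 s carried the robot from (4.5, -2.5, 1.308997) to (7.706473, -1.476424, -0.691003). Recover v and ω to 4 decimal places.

v = 2.0000, ω = -1.0000

Δθ = -0.691003 − 1.308997 = -2.000000
ω = Δθ/dt = -2.000000/2.0 = -1.0000
R = Δx/(sin θ' − sin θ) = -2.0000
v = R·ω = -2.0000·-1.0000 = 2.0000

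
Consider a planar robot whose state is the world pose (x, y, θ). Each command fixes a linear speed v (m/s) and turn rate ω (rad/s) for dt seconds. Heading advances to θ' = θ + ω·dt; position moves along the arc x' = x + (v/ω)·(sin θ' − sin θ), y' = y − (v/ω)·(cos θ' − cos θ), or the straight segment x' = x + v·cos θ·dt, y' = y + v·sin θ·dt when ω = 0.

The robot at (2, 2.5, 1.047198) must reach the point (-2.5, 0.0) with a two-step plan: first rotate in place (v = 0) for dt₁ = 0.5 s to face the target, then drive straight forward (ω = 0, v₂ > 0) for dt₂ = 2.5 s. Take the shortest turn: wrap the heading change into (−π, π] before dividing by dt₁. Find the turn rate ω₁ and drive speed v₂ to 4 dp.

ω₁ = 5.2030, v₂ = 2.0591

heading to target = atan2(0−2.5, -2.5−2) = -2.6345
Δθ = wrap(-2.6345 − 1.0472) = 2.6015; ω₁ = Δθ/dt₁ = 5.2030
distance = √((-2.5−2)² + (0−2.5)²) = 5.1478; v₂ = distance/dt₂ = 2.0591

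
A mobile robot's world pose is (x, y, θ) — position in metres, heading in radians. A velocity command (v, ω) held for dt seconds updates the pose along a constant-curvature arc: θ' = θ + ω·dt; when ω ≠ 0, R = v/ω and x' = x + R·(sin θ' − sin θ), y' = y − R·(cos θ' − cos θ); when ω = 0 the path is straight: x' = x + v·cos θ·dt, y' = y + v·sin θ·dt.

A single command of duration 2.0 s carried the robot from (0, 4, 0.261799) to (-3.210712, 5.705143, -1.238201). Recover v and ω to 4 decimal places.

v = -2.0000, ω = -0.7500

Δθ = -1.238201 − 0.261799 = -1.500000
ω = Δθ/dt = -1.500000/2.0 = -0.7500
R = Δx/(sin θ' − sin θ) = 2.6667
v = R·ω = 2.6667·-0.7500 = -2.0000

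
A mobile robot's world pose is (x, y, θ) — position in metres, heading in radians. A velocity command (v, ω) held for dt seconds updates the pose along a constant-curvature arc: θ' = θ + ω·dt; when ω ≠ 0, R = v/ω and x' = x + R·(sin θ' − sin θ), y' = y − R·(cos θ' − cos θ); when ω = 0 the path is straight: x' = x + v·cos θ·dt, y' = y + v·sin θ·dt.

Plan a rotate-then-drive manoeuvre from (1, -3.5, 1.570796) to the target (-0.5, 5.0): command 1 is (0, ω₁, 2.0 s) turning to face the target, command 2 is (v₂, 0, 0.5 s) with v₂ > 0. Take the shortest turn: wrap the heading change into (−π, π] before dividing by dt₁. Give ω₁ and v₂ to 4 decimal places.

heading to target = atan2(5−-3.5, -0.5−1) = 1.7455
Δθ = wrap(1.7455 − 1.5708) = 0.1747; ω₁ = Δθ/dt₁ = 0.0873
distance = √((-0.5−1)² + (5−-3.5)²) = 8.6313; v₂ = distance/dt₂ = 17.2627

ω₁ = 0.0873, v₂ = 17.2627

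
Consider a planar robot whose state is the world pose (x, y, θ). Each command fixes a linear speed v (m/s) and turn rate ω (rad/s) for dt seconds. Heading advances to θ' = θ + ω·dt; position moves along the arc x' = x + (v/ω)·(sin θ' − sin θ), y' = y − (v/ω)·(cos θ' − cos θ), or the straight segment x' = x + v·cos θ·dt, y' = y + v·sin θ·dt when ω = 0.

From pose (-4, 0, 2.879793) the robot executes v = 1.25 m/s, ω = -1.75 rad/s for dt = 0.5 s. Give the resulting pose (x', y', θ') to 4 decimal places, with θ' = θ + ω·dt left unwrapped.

(-4.4632, 0.3896, 2.0048)

θ' = 2.8798 + -1.75·0.5 = 2.0048
R = v/ω = 1.25/-1.75 = -0.7143
x' = -4 + -0.7143·(sin 2.0048 − sin 2.8798) = -4.4632
y' = 0 − -0.7143·(cos 2.0048 − cos 2.8798) = 0.3896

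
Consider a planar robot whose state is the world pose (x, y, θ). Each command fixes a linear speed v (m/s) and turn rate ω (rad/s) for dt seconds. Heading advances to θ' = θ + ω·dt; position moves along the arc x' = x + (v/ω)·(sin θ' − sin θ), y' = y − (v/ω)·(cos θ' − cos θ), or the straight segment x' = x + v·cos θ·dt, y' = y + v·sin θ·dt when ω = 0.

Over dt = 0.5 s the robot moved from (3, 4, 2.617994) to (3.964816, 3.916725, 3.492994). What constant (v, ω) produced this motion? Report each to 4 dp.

Δθ = 3.492994 − 2.617994 = 0.875000
ω = Δθ/dt = 0.875000/0.5 = 1.7500
R = Δx/(sin θ' − sin θ) = -1.1429
v = R·ω = -1.1429·1.7500 = -2.0000

v = -2.0000, ω = 1.7500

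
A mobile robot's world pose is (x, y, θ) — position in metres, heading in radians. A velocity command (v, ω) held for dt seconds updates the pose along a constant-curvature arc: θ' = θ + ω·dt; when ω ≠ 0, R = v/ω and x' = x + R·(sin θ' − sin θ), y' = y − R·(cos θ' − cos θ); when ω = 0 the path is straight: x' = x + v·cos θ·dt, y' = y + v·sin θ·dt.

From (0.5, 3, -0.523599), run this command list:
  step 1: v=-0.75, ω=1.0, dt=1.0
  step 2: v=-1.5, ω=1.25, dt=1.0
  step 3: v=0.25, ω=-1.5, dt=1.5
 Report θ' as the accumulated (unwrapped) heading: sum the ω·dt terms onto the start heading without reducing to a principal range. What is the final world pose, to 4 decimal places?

(-0.6062, 1.9348, -0.5236)

step 1: θ'=0.4764 (R=-0.7500) → pose (-0.2189, 3.0170, 0.4764)
step 2: θ'=1.7264 (R=-1.2000) → pose (-0.8541, 1.7646, 1.7264)
step 3: θ'=-0.5236 (R=-0.1667) → pose (-0.6062, 1.9348, -0.5236)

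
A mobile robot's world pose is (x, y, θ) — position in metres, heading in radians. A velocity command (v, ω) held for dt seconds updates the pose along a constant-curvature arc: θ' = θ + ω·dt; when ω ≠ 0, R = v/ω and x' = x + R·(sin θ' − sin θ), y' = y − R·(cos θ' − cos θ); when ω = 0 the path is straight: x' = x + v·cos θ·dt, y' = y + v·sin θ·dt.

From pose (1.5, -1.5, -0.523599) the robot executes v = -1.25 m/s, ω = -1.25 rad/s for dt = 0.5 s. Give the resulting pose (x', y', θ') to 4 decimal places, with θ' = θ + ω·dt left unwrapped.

(1.0878, -1.0437, -1.1486)

θ' = -0.5236 + -1.25·0.5 = -1.1486
R = v/ω = -1.25/-1.25 = 1.0000
x' = 1.5 + 1.0000·(sin -1.1486 − sin -0.5236) = 1.0878
y' = -1.5 − 1.0000·(cos -1.1486 − cos -0.5236) = -1.0437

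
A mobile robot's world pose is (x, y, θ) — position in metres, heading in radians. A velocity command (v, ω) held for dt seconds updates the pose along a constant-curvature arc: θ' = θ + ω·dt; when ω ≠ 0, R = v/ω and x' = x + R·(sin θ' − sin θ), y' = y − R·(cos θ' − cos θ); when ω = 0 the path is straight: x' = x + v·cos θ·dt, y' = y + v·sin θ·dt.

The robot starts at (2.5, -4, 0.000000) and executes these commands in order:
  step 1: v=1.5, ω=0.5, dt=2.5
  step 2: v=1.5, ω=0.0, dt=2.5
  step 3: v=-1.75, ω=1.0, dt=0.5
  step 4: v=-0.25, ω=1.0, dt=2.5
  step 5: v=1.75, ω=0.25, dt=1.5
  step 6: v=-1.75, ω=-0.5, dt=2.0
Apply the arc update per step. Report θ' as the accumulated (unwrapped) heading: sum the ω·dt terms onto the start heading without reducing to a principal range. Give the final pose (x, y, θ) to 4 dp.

step 1: θ'=1.2500 (R=3.0000) → pose (5.3470, -1.9460, 1.2500)
step 2: θ'=1.2500 (straight) → pose (6.5294, 1.6127, 1.2500)
step 3: θ'=1.7500 (R=-1.7500) → pose (6.4682, 0.7490, 1.7500)
step 4: θ'=4.2500 (R=-0.2500) → pose (6.9379, 0.6820, 4.2500)
step 5: θ'=4.6250 (R=7.0000) → pose (6.2295, -1.8296, 4.6250)
step 6: θ'=3.6250 (R=3.5000) → pose (8.0894, 0.9638, 3.6250)

(8.0894, 0.9638, 3.6250)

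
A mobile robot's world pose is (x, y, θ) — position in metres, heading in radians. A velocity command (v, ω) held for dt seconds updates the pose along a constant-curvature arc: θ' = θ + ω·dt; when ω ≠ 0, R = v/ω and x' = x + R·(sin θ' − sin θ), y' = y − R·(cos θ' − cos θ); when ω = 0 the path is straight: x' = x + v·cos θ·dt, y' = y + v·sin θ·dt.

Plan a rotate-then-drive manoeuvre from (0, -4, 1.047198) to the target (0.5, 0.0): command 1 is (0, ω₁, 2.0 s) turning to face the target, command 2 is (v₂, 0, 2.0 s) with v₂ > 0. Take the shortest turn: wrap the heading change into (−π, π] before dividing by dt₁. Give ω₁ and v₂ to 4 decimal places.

ω₁ = 0.1996, v₂ = 2.0156

heading to target = atan2(0−-4, 0.5−0) = 1.4464
Δθ = wrap(1.4464 − 1.0472) = 0.3992; ω₁ = Δθ/dt₁ = 0.1996
distance = √((0.5−0)² + (0−-4)²) = 4.0311; v₂ = distance/dt₂ = 2.0156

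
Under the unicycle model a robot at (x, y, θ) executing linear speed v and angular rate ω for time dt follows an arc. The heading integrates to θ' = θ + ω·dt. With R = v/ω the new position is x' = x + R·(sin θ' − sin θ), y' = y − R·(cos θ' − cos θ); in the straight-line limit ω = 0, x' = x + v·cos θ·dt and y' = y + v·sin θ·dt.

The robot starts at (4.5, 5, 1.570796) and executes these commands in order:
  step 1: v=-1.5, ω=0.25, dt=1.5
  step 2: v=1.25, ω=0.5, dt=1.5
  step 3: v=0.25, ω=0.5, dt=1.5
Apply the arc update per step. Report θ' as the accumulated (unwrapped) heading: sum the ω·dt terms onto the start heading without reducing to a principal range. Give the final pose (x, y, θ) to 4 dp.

(3.3033, 4.1683, 3.4458)

step 1: θ'=1.9458 (R=-6.0000) → pose (4.9170, 2.8024, 1.9458)
step 2: θ'=2.6958 (R=2.5000) → pose (3.6686, 4.1424, 2.6958)
step 3: θ'=3.4458 (R=0.5000) → pose (3.3033, 4.1683, 3.4458)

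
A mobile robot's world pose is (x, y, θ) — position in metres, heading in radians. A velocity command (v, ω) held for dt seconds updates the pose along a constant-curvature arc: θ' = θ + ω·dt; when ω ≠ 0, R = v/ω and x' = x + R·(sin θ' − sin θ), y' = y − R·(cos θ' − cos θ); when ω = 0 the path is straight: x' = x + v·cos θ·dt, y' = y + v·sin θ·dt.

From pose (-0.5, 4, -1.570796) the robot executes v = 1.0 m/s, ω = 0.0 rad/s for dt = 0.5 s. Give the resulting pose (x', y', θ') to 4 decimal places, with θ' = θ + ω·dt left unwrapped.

θ' = -1.5708 + 0.0·0.5 = -1.5708
ω = 0 → straight: x' = -0.5 + 1.0·cos(-1.5708)·0.5 = -0.5000
y' = 4 + 1.0·sin(-1.5708)·0.5 = 3.5000

(-0.5000, 3.5000, -1.5708)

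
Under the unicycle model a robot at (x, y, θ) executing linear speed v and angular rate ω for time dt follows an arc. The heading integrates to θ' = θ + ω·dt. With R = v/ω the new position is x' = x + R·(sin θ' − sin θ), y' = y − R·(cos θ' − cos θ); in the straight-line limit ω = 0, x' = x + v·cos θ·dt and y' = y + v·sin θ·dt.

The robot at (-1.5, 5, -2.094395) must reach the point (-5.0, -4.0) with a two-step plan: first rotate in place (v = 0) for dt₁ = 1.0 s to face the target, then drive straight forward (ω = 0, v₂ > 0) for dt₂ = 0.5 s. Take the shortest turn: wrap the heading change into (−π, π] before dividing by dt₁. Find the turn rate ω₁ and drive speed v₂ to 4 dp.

ω₁ = 0.1527, v₂ = 19.3132

heading to target = atan2(-4−5, -5−-1.5) = -1.9417
Δθ = wrap(-1.9417 − -2.0944) = 0.1527; ω₁ = Δθ/dt₁ = 0.1527
distance = √((-5−-1.5)² + (-4−5)²) = 9.6566; v₂ = distance/dt₂ = 19.3132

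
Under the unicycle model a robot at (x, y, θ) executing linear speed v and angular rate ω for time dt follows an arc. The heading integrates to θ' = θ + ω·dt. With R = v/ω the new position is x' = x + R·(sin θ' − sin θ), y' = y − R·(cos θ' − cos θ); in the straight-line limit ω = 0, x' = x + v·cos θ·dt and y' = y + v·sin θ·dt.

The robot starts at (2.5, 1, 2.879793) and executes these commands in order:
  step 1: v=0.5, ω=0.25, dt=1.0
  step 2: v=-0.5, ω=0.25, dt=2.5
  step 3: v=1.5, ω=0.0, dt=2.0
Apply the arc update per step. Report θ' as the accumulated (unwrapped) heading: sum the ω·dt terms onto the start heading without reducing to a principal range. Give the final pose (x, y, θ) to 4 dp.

step 1: θ'=3.1298 (R=2.0000) → pose (2.0060, 1.0680, 3.1298)
step 2: θ'=3.7548 (R=-2.0000) → pose (3.1805, 1.4322, 3.7548)
step 3: θ'=3.7548 (straight) → pose (0.7271, -0.2942, 3.7548)

(0.7271, -0.2942, 3.7548)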